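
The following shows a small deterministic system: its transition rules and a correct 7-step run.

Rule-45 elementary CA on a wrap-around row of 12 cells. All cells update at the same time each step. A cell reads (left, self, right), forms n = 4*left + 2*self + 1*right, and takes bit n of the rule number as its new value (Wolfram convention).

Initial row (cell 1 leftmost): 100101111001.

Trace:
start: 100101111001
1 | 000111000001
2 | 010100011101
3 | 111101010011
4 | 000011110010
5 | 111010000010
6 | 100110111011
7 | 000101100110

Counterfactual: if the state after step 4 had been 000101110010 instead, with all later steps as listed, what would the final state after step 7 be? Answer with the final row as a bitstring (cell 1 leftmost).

state after step 4 := 000101110010
5 | 110111000010
6 | 101100011011
7 | 011001010110

011001010110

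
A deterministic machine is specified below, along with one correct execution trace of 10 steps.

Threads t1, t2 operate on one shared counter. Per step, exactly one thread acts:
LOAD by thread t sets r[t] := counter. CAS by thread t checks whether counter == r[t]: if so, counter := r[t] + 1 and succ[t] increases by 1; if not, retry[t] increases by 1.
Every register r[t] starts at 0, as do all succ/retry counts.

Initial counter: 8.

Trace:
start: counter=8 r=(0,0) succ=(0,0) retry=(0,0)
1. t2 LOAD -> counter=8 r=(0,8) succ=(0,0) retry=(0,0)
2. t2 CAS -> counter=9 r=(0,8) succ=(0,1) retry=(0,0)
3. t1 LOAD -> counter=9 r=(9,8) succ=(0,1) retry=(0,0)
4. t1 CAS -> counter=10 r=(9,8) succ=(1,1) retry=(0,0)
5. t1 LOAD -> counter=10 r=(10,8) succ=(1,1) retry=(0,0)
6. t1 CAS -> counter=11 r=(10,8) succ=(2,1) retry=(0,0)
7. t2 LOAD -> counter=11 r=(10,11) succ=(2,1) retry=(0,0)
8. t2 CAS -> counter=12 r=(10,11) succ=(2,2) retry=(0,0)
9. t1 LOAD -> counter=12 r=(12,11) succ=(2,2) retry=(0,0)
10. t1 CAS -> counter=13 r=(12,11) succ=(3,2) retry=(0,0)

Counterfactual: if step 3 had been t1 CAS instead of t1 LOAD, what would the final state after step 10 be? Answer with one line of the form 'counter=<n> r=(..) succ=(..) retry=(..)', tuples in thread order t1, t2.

(re-executing from step 3 with the substitution; state before step 3: counter=9 r=(0,8) succ=(0,1) retry=(0,0))
3. t1 CAS -> counter=9 r=(0,8) succ=(0,1) retry=(1,0)
4. t1 CAS -> counter=9 r=(0,8) succ=(0,1) retry=(2,0)
5. t1 LOAD -> counter=9 r=(9,8) succ=(0,1) retry=(2,0)
6. t1 CAS -> counter=10 r=(9,8) succ=(1,1) retry=(2,0)
7. t2 LOAD -> counter=10 r=(9,10) succ=(1,1) retry=(2,0)
8. t2 CAS -> counter=11 r=(9,10) succ=(1,2) retry=(2,0)
9. t1 LOAD -> counter=11 r=(11,10) succ=(1,2) retry=(2,0)
10. t1 CAS -> counter=12 r=(11,10) succ=(2,2) retry=(2,0)

counter=12 r=(11,10) succ=(2,2) retry=(2,0)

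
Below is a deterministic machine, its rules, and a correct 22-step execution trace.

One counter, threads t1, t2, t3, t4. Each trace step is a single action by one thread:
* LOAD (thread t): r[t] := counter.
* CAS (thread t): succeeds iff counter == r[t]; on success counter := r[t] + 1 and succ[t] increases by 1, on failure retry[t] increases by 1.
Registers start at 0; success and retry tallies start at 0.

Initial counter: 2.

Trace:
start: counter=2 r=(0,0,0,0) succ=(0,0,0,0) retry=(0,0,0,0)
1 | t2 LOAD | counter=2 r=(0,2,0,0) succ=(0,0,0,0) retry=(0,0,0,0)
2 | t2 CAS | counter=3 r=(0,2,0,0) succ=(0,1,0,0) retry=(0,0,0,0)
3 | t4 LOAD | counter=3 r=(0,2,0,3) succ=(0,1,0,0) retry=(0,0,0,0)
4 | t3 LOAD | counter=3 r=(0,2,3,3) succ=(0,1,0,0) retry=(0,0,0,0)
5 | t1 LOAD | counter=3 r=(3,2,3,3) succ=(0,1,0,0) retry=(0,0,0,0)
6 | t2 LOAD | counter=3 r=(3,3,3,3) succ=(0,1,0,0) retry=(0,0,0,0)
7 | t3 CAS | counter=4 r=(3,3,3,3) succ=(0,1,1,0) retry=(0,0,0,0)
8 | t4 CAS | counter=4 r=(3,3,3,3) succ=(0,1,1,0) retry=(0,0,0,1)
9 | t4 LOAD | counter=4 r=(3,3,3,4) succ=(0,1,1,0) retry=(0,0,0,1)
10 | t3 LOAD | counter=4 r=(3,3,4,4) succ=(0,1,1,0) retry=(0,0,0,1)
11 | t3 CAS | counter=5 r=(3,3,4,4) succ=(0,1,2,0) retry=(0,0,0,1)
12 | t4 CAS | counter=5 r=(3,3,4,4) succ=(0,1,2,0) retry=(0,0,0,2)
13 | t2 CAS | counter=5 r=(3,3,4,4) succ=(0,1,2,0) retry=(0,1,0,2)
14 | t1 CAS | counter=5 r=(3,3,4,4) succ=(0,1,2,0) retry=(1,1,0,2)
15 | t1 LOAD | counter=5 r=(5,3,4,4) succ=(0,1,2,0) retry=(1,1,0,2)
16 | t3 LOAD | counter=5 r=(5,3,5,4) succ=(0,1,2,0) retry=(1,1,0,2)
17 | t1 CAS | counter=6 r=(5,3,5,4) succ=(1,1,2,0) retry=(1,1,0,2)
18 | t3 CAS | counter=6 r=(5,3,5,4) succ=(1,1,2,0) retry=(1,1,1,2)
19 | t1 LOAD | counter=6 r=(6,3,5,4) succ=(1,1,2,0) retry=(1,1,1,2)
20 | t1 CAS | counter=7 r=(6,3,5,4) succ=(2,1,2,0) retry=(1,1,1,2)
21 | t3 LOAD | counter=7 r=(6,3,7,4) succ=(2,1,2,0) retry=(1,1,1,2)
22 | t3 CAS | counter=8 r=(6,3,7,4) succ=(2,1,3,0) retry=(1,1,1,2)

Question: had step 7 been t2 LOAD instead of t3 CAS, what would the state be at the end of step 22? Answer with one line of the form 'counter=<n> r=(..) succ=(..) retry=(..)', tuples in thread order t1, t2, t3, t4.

counter=8 r=(6,3,7,4) succ=(2,1,2,1) retry=(1,1,1,1)

(re-executing from step 7 with the substitution; state before step 7: counter=3 r=(3,3,3,3) succ=(0,1,0,0) retry=(0,0,0,0))
7 | t2 LOAD | counter=3 r=(3,3,3,3) succ=(0,1,0,0) retry=(0,0,0,0)
8 | t4 CAS | counter=4 r=(3,3,3,3) succ=(0,1,0,1) retry=(0,0,0,0)
9 | t4 LOAD | counter=4 r=(3,3,3,4) succ=(0,1,0,1) retry=(0,0,0,0)
10 | t3 LOAD | counter=4 r=(3,3,4,4) succ=(0,1,0,1) retry=(0,0,0,0)
11 | t3 CAS | counter=5 r=(3,3,4,4) succ=(0,1,1,1) retry=(0,0,0,0)
12 | t4 CAS | counter=5 r=(3,3,4,4) succ=(0,1,1,1) retry=(0,0,0,1)
13 | t2 CAS | counter=5 r=(3,3,4,4) succ=(0,1,1,1) retry=(0,1,0,1)
14 | t1 CAS | counter=5 r=(3,3,4,4) succ=(0,1,1,1) retry=(1,1,0,1)
15 | t1 LOAD | counter=5 r=(5,3,4,4) succ=(0,1,1,1) retry=(1,1,0,1)
16 | t3 LOAD | counter=5 r=(5,3,5,4) succ=(0,1,1,1) retry=(1,1,0,1)
17 | t1 CAS | counter=6 r=(5,3,5,4) succ=(1,1,1,1) retry=(1,1,0,1)
18 | t3 CAS | counter=6 r=(5,3,5,4) succ=(1,1,1,1) retry=(1,1,1,1)
19 | t1 LOAD | counter=6 r=(6,3,5,4) succ=(1,1,1,1) retry=(1,1,1,1)
20 | t1 CAS | counter=7 r=(6,3,5,4) succ=(2,1,1,1) retry=(1,1,1,1)
21 | t3 LOAD | counter=7 r=(6,3,7,4) succ=(2,1,1,1) retry=(1,1,1,1)
22 | t3 CAS | counter=8 r=(6,3,7,4) succ=(2,1,2,1) retry=(1,1,1,1)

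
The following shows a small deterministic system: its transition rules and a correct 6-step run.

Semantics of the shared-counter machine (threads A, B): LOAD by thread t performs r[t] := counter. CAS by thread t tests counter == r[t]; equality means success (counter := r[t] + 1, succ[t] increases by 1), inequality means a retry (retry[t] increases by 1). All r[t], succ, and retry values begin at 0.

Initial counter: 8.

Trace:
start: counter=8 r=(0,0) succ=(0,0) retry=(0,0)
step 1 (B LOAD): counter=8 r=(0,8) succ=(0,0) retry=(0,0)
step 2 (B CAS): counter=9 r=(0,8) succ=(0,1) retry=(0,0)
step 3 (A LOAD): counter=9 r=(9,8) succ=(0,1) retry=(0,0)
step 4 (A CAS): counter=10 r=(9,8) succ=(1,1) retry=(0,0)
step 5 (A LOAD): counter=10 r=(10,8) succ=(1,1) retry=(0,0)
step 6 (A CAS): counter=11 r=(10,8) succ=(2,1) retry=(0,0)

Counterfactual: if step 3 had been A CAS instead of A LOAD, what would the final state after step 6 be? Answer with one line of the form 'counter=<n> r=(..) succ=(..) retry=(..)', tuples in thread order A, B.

counter=10 r=(9,8) succ=(1,1) retry=(2,0)

(re-executing from step 3 with the substitution; state before step 3: counter=9 r=(0,8) succ=(0,1) retry=(0,0))
step 3 (A CAS): counter=9 r=(0,8) succ=(0,1) retry=(1,0)
step 4 (A CAS): counter=9 r=(0,8) succ=(0,1) retry=(2,0)
step 5 (A LOAD): counter=9 r=(9,8) succ=(0,1) retry=(2,0)
step 6 (A CAS): counter=10 r=(9,8) succ=(1,1) retry=(2,0)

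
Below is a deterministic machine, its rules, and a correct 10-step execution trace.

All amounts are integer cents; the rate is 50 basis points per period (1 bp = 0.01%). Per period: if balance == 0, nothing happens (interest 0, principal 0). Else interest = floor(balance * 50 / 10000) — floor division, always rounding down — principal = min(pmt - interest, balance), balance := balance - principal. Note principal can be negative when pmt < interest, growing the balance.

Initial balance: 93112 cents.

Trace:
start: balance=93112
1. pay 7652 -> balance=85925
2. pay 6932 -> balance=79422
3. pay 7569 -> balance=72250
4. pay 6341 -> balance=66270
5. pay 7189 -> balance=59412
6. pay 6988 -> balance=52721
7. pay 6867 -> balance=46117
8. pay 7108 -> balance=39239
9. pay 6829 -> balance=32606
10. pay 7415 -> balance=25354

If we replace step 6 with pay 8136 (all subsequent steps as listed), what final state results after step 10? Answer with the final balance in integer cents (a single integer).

24182

(re-executing from step 6 with the substitution; state before step 6: balance=59412)
6. pay 8136 -> balance=51573
7. pay 6867 -> balance=44963
8. pay 7108 -> balance=38079
9. pay 6829 -> balance=31440
10. pay 7415 -> balance=24182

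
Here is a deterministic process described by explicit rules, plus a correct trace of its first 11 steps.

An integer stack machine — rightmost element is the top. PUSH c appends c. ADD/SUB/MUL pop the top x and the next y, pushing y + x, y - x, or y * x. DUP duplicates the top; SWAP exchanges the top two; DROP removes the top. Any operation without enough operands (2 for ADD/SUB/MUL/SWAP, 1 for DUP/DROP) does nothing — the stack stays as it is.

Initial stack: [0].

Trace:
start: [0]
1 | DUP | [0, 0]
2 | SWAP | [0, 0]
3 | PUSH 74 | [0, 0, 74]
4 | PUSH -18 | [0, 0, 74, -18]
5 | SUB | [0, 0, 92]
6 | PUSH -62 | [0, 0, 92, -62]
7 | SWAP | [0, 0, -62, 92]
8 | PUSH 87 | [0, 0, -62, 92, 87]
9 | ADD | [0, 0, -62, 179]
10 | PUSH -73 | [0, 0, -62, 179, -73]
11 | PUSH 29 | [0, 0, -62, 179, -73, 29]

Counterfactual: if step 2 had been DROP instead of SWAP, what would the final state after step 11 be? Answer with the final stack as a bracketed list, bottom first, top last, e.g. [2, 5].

[0, -62, 179, -73, 29]

(re-executing from step 2 with the substitution; state before step 2: [0, 0])
2 | DROP | [0]
3 | PUSH 74 | [0, 74]
4 | PUSH -18 | [0, 74, -18]
5 | SUB | [0, 92]
6 | PUSH -62 | [0, 92, -62]
7 | SWAP | [0, -62, 92]
8 | PUSH 87 | [0, -62, 92, 87]
9 | ADD | [0, -62, 179]
10 | PUSH -73 | [0, -62, 179, -73]
11 | PUSH 29 | [0, -62, 179, -73, 29]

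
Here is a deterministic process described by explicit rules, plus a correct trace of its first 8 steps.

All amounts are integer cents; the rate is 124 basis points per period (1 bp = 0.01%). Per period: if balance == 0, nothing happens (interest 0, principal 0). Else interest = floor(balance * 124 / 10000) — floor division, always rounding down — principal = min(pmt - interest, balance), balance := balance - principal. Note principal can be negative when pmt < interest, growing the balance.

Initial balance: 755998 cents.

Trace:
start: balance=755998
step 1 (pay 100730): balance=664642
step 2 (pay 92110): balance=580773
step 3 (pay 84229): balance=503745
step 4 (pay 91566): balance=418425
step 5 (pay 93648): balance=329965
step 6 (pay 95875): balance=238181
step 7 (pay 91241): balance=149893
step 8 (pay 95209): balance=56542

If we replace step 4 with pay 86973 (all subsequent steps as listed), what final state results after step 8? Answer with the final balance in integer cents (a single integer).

61367

(re-executing from step 4 with the substitution; state before step 4: balance=503745)
step 4 (pay 86973): balance=423018
step 5 (pay 93648): balance=334615
step 6 (pay 95875): balance=242889
step 7 (pay 91241): balance=154659
step 8 (pay 95209): balance=61367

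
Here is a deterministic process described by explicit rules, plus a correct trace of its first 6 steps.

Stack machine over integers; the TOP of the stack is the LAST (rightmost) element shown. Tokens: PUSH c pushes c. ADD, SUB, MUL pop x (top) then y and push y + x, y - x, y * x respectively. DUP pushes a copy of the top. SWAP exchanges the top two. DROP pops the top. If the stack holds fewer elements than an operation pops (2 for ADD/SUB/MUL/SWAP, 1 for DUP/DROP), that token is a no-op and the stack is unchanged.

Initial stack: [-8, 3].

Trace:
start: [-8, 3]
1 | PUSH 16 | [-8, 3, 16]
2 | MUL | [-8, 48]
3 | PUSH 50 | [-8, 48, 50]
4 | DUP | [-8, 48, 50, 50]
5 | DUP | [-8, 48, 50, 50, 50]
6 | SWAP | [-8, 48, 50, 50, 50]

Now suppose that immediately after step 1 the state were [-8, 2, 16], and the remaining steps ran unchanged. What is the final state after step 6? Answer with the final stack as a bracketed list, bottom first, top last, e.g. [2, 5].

state after step 1 := [-8, 2, 16]
2 | MUL | [-8, 32]
3 | PUSH 50 | [-8, 32, 50]
4 | DUP | [-8, 32, 50, 50]
5 | DUP | [-8, 32, 50, 50, 50]
6 | SWAP | [-8, 32, 50, 50, 50]

[-8, 32, 50, 50, 50]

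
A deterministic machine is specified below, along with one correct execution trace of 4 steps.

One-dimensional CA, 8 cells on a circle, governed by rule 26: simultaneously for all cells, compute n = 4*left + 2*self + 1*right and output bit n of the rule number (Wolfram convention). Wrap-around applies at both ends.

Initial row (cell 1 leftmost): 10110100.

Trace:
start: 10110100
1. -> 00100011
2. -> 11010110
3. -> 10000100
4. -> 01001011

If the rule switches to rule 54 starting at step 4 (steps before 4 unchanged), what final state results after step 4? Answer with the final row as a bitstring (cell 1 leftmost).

11001111

(re-executing step 4 under rule 54; state before step 4: 10000100)
4. -> 11001111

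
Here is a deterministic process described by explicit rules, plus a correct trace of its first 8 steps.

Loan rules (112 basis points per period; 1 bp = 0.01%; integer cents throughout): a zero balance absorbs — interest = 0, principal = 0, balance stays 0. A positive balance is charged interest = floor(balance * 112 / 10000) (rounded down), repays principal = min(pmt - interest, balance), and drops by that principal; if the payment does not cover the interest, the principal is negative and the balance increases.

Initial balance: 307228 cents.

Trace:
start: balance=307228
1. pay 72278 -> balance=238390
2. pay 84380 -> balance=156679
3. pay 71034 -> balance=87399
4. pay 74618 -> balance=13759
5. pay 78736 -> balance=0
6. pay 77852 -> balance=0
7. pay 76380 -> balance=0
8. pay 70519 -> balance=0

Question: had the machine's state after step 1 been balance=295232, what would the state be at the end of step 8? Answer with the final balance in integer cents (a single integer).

state after step 1 := balance=295232
2. pay 84380 -> balance=214158
3. pay 71034 -> balance=145522
4. pay 74618 -> balance=72533
5. pay 78736 -> balance=0
6. pay 77852 -> balance=0
7. pay 76380 -> balance=0
8. pay 70519 -> balance=0

0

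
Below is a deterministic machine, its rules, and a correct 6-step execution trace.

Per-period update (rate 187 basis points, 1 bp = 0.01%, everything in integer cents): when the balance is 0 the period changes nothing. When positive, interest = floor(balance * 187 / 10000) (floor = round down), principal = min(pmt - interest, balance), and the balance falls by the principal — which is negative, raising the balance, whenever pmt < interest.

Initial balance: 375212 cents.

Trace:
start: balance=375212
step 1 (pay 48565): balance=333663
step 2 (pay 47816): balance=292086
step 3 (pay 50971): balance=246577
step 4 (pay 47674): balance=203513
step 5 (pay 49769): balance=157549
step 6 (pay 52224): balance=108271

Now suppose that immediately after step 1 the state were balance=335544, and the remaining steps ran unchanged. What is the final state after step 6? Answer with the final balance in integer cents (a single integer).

state after step 1 := balance=335544
step 2 (pay 47816): balance=294002
step 3 (pay 50971): balance=248528
step 4 (pay 47674): balance=205501
step 5 (pay 49769): balance=159574
step 6 (pay 52224): balance=110334

110334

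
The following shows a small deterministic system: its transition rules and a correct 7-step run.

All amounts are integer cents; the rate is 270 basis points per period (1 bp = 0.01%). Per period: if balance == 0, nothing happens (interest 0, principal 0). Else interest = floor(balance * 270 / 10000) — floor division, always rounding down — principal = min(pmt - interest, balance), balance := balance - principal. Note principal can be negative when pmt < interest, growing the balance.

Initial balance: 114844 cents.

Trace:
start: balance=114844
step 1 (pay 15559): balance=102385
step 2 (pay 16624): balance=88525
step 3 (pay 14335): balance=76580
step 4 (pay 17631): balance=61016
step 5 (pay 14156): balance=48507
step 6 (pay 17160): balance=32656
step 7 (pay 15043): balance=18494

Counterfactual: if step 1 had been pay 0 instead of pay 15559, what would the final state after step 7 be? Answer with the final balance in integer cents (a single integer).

(re-executing from step 1 with the substitution; state before step 1: balance=114844)
step 1 (pay 0): balance=117944
step 2 (pay 16624): balance=104504
step 3 (pay 14335): balance=92990
step 4 (pay 17631): balance=77869
step 5 (pay 14156): balance=65815
step 6 (pay 17160): balance=50432
step 7 (pay 15043): balance=36750

36750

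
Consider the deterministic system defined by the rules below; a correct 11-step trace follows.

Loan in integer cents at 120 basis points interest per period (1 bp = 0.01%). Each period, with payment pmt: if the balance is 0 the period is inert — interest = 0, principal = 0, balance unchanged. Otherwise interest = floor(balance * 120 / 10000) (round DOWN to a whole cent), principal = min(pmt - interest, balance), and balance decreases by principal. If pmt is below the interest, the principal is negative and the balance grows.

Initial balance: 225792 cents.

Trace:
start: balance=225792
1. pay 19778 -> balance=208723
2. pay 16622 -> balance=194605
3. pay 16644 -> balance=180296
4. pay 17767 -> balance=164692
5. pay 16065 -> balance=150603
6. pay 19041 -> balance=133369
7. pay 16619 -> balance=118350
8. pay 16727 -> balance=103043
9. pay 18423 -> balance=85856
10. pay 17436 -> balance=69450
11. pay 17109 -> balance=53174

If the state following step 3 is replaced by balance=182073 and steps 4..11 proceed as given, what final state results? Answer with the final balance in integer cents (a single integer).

state after step 3 := balance=182073
4. pay 17767 -> balance=166490
5. pay 16065 -> balance=152422
6. pay 19041 -> balance=135210
7. pay 16619 -> balance=120213
8. pay 16727 -> balance=104928
9. pay 18423 -> balance=87764
10. pay 17436 -> balance=71381
11. pay 17109 -> balance=55128

55128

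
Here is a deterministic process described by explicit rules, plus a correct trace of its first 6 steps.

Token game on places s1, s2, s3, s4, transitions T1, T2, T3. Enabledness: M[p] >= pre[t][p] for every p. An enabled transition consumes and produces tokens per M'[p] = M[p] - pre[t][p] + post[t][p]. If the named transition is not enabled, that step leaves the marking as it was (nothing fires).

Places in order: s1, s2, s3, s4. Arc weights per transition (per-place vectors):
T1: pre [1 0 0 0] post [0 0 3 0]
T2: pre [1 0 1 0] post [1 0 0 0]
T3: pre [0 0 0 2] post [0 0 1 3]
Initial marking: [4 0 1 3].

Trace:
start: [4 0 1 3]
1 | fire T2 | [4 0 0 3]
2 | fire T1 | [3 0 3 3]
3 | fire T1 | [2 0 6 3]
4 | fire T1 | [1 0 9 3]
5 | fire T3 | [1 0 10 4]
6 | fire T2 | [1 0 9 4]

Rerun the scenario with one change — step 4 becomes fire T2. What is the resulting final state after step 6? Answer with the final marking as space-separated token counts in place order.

(re-executing from step 4 with the substitution; state before step 4: [2 0 6 3])
4 | fire T2 | [2 0 5 3]
5 | fire T3 | [2 0 6 4]
6 | fire T2 | [2 0 5 4]

2 0 5 4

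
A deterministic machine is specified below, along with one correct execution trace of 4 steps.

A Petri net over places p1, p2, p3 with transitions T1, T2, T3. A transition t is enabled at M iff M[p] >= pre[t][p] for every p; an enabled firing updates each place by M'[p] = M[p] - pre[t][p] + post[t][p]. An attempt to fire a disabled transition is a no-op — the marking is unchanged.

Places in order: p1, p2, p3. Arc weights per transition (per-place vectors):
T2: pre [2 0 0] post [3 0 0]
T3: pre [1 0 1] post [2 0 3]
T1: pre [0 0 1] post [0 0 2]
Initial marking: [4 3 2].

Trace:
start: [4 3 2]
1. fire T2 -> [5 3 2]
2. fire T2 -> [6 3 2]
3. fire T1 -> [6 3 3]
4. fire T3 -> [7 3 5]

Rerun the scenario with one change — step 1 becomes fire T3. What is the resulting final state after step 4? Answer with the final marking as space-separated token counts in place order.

(re-executing from step 1 with the substitution; state before step 1: [4 3 2])
1. fire T3 -> [5 3 4]
2. fire T2 -> [6 3 4]
3. fire T1 -> [6 3 5]
4. fire T3 -> [7 3 7]

7 3 7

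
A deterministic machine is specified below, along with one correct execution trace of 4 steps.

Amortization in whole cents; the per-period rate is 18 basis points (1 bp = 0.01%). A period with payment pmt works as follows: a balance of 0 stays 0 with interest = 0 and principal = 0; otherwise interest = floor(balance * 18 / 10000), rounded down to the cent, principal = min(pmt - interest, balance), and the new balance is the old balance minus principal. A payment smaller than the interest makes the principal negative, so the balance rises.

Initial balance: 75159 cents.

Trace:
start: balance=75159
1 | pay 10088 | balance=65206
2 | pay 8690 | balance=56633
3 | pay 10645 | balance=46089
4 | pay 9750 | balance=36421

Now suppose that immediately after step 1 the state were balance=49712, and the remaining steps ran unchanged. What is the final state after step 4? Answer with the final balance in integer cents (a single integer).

state after step 1 := balance=49712
2 | pay 8690 | balance=41111
3 | pay 10645 | balance=30539
4 | pay 9750 | balance=20843

20843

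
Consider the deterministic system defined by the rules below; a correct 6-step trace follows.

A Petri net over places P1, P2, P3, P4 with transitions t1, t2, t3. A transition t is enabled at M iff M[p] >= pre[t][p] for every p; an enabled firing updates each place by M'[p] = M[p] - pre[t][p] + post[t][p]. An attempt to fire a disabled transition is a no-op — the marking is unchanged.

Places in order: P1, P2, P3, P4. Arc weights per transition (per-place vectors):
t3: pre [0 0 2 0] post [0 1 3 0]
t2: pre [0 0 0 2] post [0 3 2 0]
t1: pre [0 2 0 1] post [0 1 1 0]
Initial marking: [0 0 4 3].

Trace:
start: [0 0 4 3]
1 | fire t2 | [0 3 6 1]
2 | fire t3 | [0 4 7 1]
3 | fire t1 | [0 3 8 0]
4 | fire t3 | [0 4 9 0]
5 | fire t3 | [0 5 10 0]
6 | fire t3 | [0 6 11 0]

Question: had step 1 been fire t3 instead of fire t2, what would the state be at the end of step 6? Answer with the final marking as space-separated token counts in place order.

(re-executing from step 1 with the substitution; state before step 1: [0 0 4 3])
1 | fire t3 | [0 1 5 3]
2 | fire t3 | [0 2 6 3]
3 | fire t1 | [0 1 7 2]
4 | fire t3 | [0 2 8 2]
5 | fire t3 | [0 3 9 2]
6 | fire t3 | [0 4 10 2]

0 4 10 2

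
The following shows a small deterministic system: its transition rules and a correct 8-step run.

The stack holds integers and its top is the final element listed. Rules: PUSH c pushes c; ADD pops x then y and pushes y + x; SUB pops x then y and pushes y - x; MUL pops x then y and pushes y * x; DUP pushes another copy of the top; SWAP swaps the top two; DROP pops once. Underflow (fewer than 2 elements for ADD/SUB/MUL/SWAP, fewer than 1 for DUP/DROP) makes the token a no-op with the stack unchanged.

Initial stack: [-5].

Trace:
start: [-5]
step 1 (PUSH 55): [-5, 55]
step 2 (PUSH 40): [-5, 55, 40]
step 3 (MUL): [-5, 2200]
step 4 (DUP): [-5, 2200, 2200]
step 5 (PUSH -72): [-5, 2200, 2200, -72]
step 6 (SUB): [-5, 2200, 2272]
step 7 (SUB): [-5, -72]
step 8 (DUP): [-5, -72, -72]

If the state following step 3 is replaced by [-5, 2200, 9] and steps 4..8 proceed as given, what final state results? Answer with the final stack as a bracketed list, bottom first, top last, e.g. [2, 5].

[-5, 2200, -72, -72]

state after step 3 := [-5, 2200, 9]
step 4 (DUP): [-5, 2200, 9, 9]
step 5 (PUSH -72): [-5, 2200, 9, 9, -72]
step 6 (SUB): [-5, 2200, 9, 81]
step 7 (SUB): [-5, 2200, -72]
step 8 (DUP): [-5, 2200, -72, -72]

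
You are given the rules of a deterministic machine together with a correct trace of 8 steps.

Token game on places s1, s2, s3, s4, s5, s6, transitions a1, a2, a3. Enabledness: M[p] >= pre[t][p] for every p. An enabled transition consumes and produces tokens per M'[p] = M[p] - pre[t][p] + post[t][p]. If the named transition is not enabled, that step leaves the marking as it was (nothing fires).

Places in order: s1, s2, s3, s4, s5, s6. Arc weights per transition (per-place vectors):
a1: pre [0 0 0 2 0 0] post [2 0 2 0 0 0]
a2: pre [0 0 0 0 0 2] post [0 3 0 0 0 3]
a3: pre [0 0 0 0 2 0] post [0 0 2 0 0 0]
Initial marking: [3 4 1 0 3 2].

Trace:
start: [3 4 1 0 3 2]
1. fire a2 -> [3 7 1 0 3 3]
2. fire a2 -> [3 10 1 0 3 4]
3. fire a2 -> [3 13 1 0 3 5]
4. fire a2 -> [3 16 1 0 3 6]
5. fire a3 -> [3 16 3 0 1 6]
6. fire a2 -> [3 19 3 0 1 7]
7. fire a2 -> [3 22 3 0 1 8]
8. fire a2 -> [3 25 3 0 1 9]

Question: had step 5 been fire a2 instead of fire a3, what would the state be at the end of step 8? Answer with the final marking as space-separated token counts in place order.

(re-executing from step 5 with the substitution; state before step 5: [3 16 1 0 3 6])
5. fire a2 -> [3 19 1 0 3 7]
6. fire a2 -> [3 22 1 0 3 8]
7. fire a2 -> [3 25 1 0 3 9]
8. fire a2 -> [3 28 1 0 3 10]

3 28 1 0 3 10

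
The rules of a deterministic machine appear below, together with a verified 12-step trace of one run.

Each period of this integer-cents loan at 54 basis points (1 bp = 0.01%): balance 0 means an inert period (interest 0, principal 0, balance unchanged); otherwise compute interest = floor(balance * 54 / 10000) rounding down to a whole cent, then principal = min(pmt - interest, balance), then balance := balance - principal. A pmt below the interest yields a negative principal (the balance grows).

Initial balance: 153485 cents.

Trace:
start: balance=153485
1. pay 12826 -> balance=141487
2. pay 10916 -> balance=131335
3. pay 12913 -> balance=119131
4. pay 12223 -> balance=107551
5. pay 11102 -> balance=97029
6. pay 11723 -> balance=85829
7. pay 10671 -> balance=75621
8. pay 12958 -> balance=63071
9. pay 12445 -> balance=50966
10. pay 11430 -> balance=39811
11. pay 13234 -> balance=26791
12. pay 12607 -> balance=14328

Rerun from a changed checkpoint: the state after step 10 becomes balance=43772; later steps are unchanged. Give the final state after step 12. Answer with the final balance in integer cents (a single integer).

state after step 10 := balance=43772
11. pay 13234 -> balance=30774
12. pay 12607 -> balance=18333

18333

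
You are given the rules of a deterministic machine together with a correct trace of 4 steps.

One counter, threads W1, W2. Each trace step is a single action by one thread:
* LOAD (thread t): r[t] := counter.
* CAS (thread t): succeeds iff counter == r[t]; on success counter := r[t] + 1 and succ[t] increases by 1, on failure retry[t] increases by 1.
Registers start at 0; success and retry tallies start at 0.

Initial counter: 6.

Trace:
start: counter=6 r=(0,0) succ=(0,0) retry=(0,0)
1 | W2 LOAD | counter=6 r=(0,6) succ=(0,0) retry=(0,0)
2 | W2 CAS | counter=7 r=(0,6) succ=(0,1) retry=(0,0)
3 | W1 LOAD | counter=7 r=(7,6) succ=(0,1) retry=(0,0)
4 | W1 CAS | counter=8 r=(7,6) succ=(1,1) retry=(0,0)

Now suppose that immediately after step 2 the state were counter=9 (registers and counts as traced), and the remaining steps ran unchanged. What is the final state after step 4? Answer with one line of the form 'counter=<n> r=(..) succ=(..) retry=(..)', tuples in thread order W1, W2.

counter=10 r=(9,6) succ=(1,1) retry=(0,0)

state after step 2 := counter=9 r=(0,6) succ=(0,1) retry=(0,0)
3 | W1 LOAD | counter=9 r=(9,6) succ=(0,1) retry=(0,0)
4 | W1 CAS | counter=10 r=(9,6) succ=(1,1) retry=(0,0)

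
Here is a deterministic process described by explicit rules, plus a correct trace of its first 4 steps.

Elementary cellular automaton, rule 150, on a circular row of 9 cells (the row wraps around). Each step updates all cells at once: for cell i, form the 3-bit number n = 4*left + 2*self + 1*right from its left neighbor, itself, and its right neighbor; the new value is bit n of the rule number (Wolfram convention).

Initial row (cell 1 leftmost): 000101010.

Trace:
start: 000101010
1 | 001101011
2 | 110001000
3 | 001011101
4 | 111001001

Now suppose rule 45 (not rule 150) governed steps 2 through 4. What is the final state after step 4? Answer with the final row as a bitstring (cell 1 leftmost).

(re-executing steps 2..4 under rule 45; state before step 2: 001101011)
2 | 001011110
3 | 101110000
4 | 111000110

111000110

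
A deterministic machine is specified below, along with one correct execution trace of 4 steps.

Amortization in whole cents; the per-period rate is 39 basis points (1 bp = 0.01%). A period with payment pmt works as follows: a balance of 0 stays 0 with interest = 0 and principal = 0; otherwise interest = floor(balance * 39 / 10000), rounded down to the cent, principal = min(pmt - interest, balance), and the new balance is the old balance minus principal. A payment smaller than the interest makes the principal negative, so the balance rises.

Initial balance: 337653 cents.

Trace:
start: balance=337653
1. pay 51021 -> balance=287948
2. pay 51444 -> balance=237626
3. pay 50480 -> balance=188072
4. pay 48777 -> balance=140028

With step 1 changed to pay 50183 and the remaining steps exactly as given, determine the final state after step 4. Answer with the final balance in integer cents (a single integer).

(re-executing from step 1 with the substitution; state before step 1: balance=337653)
1. pay 50183 -> balance=288786
2. pay 51444 -> balance=238468
3. pay 50480 -> balance=188918
4. pay 48777 -> balance=140877

140877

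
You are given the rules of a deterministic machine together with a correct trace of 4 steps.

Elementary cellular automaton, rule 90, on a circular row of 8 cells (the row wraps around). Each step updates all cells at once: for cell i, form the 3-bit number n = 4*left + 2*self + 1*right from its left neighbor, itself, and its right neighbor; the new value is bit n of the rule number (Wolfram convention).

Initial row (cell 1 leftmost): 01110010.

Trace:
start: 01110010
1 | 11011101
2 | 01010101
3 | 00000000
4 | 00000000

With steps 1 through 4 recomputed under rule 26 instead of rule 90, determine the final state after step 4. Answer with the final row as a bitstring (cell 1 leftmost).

10011100

(re-executing steps 1..4 under rule 26; state before step 1: 01110010)
1 | 11001101
2 | 00111001
3 | 11100110
4 | 10011100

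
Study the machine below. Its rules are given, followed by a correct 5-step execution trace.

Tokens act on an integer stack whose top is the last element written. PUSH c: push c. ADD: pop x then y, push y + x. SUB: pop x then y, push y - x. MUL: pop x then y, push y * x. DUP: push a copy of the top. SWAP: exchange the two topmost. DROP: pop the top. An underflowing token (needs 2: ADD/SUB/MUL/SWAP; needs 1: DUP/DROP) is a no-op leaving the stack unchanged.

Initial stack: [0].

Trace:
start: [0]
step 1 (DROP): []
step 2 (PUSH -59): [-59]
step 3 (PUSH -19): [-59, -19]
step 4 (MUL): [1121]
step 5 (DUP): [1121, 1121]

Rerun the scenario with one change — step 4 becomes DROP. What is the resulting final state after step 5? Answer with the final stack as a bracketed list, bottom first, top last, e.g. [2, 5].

(re-executing from step 4 with the substitution; state before step 4: [-59, -19])
step 4 (DROP): [-59]
step 5 (DUP): [-59, -59]

[-59, -59]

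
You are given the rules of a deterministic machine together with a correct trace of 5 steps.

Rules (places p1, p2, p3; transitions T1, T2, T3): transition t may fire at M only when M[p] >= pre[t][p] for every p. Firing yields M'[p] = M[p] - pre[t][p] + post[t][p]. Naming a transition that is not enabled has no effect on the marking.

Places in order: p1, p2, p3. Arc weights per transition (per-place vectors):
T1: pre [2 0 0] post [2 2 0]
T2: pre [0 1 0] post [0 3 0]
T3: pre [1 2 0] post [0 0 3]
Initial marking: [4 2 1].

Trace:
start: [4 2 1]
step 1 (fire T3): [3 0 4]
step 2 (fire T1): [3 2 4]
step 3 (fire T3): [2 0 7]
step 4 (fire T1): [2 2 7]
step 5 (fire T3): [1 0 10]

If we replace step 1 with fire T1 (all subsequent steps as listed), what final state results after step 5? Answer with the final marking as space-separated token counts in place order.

(re-executing from step 1 with the substitution; state before step 1: [4 2 1])
step 1 (fire T1): [4 4 1]
step 2 (fire T1): [4 6 1]
step 3 (fire T3): [3 4 4]
step 4 (fire T1): [3 6 4]
step 5 (fire T3): [2 4 7]

2 4 7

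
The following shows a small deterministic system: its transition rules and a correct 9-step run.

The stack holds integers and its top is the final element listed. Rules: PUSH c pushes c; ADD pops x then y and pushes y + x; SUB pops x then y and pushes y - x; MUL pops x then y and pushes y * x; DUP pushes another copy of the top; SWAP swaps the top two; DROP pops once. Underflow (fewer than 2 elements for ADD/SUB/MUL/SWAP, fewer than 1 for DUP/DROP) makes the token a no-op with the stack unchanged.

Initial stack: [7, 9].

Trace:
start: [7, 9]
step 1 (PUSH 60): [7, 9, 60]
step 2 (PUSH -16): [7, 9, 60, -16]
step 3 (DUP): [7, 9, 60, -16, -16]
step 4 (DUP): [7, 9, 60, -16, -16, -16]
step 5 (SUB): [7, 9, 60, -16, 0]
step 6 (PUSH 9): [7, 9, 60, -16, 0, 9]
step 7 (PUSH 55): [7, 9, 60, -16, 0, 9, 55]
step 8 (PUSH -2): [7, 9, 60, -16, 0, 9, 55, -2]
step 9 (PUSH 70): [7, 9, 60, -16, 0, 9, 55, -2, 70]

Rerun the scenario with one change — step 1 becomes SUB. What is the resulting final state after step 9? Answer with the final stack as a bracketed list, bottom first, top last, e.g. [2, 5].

(re-executing from step 1 with the substitution; state before step 1: [7, 9])
step 1 (SUB): [-2]
step 2 (PUSH -16): [-2, -16]
step 3 (DUP): [-2, -16, -16]
step 4 (DUP): [-2, -16, -16, -16]
step 5 (SUB): [-2, -16, 0]
step 6 (PUSH 9): [-2, -16, 0, 9]
step 7 (PUSH 55): [-2, -16, 0, 9, 55]
step 8 (PUSH -2): [-2, -16, 0, 9, 55, -2]
step 9 (PUSH 70): [-2, -16, 0, 9, 55, -2, 70]

[-2, -16, 0, 9, 55, -2, 70]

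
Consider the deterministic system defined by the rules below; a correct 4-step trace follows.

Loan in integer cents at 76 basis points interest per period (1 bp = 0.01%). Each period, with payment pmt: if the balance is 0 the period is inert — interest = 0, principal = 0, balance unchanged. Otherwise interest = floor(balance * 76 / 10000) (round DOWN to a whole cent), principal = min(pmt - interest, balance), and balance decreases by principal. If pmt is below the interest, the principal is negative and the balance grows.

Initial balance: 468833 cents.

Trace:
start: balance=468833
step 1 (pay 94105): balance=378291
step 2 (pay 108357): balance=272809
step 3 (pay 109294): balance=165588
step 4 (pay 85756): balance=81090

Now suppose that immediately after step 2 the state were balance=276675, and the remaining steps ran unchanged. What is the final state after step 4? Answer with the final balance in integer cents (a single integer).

85015

state after step 2 := balance=276675
step 3 (pay 109294): balance=169483
step 4 (pay 85756): balance=85015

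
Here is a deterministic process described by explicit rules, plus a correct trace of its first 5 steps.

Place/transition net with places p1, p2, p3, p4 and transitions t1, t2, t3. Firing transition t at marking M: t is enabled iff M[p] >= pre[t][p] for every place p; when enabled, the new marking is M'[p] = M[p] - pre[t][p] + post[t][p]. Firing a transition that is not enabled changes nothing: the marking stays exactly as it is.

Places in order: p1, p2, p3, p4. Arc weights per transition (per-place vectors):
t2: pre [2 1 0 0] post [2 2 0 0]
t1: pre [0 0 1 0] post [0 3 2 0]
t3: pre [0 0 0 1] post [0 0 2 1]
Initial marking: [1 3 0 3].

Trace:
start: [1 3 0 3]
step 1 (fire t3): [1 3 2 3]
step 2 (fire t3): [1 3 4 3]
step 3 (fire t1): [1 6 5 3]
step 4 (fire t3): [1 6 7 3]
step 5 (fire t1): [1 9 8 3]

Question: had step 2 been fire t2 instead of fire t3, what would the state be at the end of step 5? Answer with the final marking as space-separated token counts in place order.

(re-executing from step 2 with the substitution; state before step 2: [1 3 2 3])
step 2 (fire t2): [1 3 2 3]
step 3 (fire t1): [1 6 3 3]
step 4 (fire t3): [1 6 5 3]
step 5 (fire t1): [1 9 6 3]

1 9 6 3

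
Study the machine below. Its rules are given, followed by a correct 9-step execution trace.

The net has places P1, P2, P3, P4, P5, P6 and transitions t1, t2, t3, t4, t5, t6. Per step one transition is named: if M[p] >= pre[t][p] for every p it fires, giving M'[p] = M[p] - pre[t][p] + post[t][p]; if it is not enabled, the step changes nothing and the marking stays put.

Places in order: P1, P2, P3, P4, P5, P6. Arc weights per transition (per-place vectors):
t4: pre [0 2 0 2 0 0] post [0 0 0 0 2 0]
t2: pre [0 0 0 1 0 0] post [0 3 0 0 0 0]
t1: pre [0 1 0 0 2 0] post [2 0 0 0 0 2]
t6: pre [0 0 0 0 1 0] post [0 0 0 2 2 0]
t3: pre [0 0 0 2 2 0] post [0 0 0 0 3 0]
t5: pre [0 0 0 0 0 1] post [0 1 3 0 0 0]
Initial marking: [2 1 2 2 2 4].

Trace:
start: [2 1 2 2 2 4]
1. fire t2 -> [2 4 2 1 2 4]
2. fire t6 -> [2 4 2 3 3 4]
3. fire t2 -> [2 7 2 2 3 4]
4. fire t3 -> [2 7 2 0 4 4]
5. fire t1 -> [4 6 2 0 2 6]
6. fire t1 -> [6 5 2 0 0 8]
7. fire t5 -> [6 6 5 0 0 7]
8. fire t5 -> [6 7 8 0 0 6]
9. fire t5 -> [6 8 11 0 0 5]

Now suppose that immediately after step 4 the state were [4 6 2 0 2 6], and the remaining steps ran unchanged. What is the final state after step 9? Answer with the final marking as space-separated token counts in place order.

state after step 4 := [4 6 2 0 2 6]
5. fire t1 -> [6 5 2 0 0 8]
6. fire t1 -> [6 5 2 0 0 8]
7. fire t5 -> [6 6 5 0 0 7]
8. fire t5 -> [6 7 8 0 0 6]
9. fire t5 -> [6 8 11 0 0 5]

6 8 11 0 0 5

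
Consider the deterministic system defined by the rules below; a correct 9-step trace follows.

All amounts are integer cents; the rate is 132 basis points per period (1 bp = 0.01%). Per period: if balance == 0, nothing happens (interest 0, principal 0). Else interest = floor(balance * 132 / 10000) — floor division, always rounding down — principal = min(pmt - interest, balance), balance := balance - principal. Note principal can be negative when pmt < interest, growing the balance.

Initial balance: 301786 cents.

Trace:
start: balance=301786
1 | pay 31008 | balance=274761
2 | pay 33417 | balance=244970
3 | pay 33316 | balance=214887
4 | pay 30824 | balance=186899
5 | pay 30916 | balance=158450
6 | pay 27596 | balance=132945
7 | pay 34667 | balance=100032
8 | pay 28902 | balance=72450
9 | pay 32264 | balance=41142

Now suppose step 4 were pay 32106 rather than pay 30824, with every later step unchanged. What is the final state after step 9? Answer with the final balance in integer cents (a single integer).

(re-executing from step 4 with the substitution; state before step 4: balance=214887)
4 | pay 32106 | balance=185617
5 | pay 30916 | balance=157151
6 | pay 27596 | balance=131629
7 | pay 34667 | balance=98699
8 | pay 28902 | balance=71099
9 | pay 32264 | balance=39773

39773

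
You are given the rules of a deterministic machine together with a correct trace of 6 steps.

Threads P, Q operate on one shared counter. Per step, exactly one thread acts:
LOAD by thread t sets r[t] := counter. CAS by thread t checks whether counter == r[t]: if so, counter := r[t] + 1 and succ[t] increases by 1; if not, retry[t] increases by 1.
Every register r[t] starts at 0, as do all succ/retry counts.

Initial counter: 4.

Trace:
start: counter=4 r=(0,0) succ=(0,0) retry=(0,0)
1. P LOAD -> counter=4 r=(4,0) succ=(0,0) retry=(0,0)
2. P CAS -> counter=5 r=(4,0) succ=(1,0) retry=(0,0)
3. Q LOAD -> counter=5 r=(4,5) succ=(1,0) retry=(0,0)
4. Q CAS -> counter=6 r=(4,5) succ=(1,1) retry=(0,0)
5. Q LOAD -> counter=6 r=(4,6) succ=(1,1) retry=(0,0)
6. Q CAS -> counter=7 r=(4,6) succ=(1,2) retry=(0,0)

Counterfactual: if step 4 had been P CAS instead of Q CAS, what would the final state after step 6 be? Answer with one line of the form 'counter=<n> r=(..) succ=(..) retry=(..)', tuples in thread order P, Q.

(re-executing from step 4 with the substitution; state before step 4: counter=5 r=(4,5) succ=(1,0) retry=(0,0))
4. P CAS -> counter=5 r=(4,5) succ=(1,0) retry=(1,0)
5. Q LOAD -> counter=5 r=(4,5) succ=(1,0) retry=(1,0)
6. Q CAS -> counter=6 r=(4,5) succ=(1,1) retry=(1,0)

counter=6 r=(4,5) succ=(1,1) retry=(1,0)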